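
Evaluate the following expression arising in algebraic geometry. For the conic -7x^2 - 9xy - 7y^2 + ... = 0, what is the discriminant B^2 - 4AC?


The discriminant of a conic Ax^2 + Bxy + Cy^2 + ... = 0 is B^2 - 4AC.
B^2 = (-9)^2 = 81
4AC = 4*(-7)*(-7) = 196
Discriminant = 81 - 196 = -115

-115


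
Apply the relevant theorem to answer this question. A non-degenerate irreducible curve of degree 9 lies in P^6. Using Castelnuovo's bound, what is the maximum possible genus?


Castelnuovo's bound: write d - 1 = m(r-1) + epsilon with 0 <= epsilon < r-1.
d - 1 = 9 - 1 = 8
r - 1 = 6 - 1 = 5
8 = 1*5 + 3, so m = 1, epsilon = 3
pi(d, r) = m(m-1)(r-1)/2 + m*epsilon
= 1*0*5/2 + 1*3
= 0/2 + 3
= 0 + 3 = 3

3


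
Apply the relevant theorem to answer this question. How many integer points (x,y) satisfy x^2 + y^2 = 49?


Systematically check integer values of x where x^2 <= 49.
For each valid x, check if 49 - x^2 is a perfect square.
x=0: 49 - 0 = 49, sqrt = 7 (valid)
x=7: 49 - 49 = 0, sqrt = 0 (valid)
Total integer solutions found: 4

4


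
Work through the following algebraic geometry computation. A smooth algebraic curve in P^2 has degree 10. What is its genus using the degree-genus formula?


Using the genus formula for smooth plane curves:
g = (d-1)(d-2)/2
g = (10-1)(10-2)/2
g = 9*8/2
g = 72/2 = 36

36


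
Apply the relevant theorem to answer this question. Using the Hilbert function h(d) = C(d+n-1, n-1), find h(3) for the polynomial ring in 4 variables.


The Hilbert function for the polynomial ring in 4 variables is:
h(d) = C(d+n-1, n-1)
h(3) = C(3+4-1, 4-1) = C(6, 3)
= 6! / (3! * 3!)
= 20

20


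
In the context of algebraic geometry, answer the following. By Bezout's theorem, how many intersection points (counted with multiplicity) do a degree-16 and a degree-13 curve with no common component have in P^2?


Bezout's theorem states the intersection count equals the product of degrees.
Intersection count = 16 * 13 = 208

208


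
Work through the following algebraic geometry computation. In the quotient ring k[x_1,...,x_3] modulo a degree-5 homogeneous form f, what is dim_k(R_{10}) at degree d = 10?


For R = k[x_1,...,x_n]/(f) with f homogeneous of degree e:
The Hilbert series is (1 - t^e)/(1 - t)^n.
So h(d) = C(d+n-1, n-1) - C(d-e+n-1, n-1) for d >= e.
With n=3, e=5, d=10:
C(10+3-1, 3-1) = C(12, 2) = 66
C(10-5+3-1, 3-1) = C(7, 2) = 21
h(10) = 66 - 21 = 45

45


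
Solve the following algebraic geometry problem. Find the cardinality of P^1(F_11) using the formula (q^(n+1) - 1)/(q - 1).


P^1(F_11) has (q^(n+1) - 1)/(q - 1) points.
= 11^1 + 11^0
= 11 + 1
= 12

12


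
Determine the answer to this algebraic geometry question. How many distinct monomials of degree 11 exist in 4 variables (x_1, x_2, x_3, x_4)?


The number of degree-11 monomials in 4 variables is C(d+n-1, n-1).
= C(11+4-1, 4-1) = C(14, 3)
= 364

364


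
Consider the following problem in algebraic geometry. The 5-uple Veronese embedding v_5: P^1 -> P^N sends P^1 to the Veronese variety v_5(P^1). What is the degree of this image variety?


The Veronese variety v_5(P^1) has degree d^r.
d^r = 5^1 = 5

5


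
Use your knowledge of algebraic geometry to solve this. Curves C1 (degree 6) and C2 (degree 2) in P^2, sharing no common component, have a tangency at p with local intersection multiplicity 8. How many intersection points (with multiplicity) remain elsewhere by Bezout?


By Bezout's theorem, the total intersection number is d1 * d2.
Total = 6 * 2 = 12
Intersection multiplicity at p = 8
Remaining intersections = 12 - 8 = 4

4


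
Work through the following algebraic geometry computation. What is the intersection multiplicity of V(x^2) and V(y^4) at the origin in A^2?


The intersection multiplicity of V(x^a) and V(y^b) at the origin is:
I(O; V(x^2), V(y^4)) = dim_k(k[x,y]/(x^2, y^4))
A basis for k[x,y]/(x^2, y^4) is the set of monomials x^i * y^j
where 0 <= i < 2 and 0 <= j < 4.
The number of such monomials is 2 * 4 = 8

8


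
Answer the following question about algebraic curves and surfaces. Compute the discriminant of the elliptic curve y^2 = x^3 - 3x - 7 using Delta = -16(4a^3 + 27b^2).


Compute each component:
4a^3 = 4*(-3)^3 = 4*(-27) = -108
27b^2 = 27*(-7)^2 = 27*49 = 1323
4a^3 + 27b^2 = -108 + 1323 = 1215
Delta = -16*1215 = -19440

-19440


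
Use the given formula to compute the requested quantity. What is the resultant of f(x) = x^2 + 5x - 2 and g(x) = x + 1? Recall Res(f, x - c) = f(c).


For Res(f, x - c), we evaluate f at x = c.
f(-1) = (-1)^2 + 5*(-1) - 2
= 1 - 5 - 2
= -4 - 2 = -6
Res(f, g) = -6

-6


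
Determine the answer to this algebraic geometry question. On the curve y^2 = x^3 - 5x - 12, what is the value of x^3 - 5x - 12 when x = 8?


Compute x^3 - 5x - 12 at x = 8:
x^3 = 8^3 = 512
(-5)*x = (-5)*8 = -40
Sum: 512 - 40 - 12 = 460

460


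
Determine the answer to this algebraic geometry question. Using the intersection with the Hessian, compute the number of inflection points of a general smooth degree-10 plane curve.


For a general smooth plane curve C of degree d, the inflection points are
the intersection of C with its Hessian curve, which has degree 3(d-2).
By Bezout, the total intersection number is d * 3(d-2) = 10 * 24 = 240.
For a general curve every flex is ordinary, so each contributes
multiplicity 1 to C·Hess(C), and the number of distinct inflection
points is 3d(d-2).
Inflection points = 3*10*(10-2) = 3*10*8 = 240

240


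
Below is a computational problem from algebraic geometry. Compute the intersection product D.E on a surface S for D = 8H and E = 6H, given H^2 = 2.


Using bilinearity of the intersection pairing on a surface S:
(aH).(bH) = ab * (H.H)
We have H^2 = 2.
D.E = (8H).(6H) = 8*6*2
= 48*2
= 96

96


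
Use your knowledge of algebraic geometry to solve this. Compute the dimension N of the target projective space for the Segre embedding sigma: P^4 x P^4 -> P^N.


The Segre embedding maps P^m x P^n into P^N via
all products of coordinates from each factor.
N = (m+1)(n+1) - 1
N = (4+1)(4+1) - 1
N = 5*5 - 1
N = 25 - 1 = 24

24


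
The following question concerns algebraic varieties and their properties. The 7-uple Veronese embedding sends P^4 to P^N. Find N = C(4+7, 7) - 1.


The Veronese embedding v_d: P^n -> P^N maps each point to all
degree-d monomials in n+1 homogeneous coordinates.
N = C(n+d, d) - 1
N = C(4+7, 7) - 1
N = C(11, 7) - 1
C(11, 7) = 330
N = 330 - 1 = 329

329


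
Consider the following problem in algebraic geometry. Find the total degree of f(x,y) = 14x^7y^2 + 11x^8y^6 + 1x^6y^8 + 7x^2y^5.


Examine each term for its total degree (sum of exponents).
  Term '14x^7y^2' has total degree 7+2 = 9.
  Term '11x^8y^6' has total degree 8+6 = 14.
  Term '1x^6y^8' has total degree 6+8 = 14.
  Term '7x^2y^5' has total degree 2+5 = 7.
The maximum total degree among all terms is 14.

14


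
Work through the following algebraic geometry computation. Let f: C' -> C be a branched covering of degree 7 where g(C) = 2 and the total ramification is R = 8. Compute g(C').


Riemann-Hurwitz formula: 2g' - 2 = d(2g - 2) + R
Given: d = 7, g = 2, R = 8
2g' - 2 = 7*(2*2 - 2) + 8
2g' - 2 = 7*2 + 8
2g' - 2 = 14 + 8 = 22
2g' = 24
g' = 12

12


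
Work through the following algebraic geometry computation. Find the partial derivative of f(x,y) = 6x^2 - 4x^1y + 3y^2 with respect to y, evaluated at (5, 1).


df/dy = (-4)*x^1 + 2*3*y^1
At (5,1): (-4)*5^1 + 2*3*1^1
= -20 + 6
= -14

-14


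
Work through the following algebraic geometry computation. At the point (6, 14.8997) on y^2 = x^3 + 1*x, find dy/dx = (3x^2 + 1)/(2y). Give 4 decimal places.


Using implicit differentiation of y^2 = x^3 + 1*x:
2y * dy/dx = 3x^2 + 1
dy/dx = (3x^2 + 1)/(2y)
Numerator: 3*6^2 + 1 = 109
Denominator: 2*14.8997 = 29.7994
dy/dx = 109/29.7994 = 3.6578

3.6578


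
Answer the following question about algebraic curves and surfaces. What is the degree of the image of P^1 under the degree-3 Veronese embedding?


The Veronese variety v_3(P^1) has degree d^r.
d^r = 3^1 = 3

3


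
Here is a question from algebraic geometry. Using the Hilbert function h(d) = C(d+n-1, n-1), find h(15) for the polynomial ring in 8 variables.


The Hilbert function for the polynomial ring in 8 variables is:
h(d) = C(d+n-1, n-1)
h(15) = C(15+8-1, 8-1) = C(22, 7)
= 22! / (7! * 15!)
= 170544

170544


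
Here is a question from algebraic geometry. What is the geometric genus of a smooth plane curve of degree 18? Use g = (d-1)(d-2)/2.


Using the genus formula for smooth plane curves:
g = (d-1)(d-2)/2
g = (18-1)(18-2)/2
g = 17*16/2
g = 272/2 = 136

136


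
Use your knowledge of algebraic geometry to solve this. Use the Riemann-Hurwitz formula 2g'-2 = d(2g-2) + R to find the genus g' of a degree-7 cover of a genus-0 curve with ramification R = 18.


Riemann-Hurwitz formula: 2g' - 2 = d(2g - 2) + R
Given: d = 7, g = 0, R = 18
2g' - 2 = 7*(2*0 - 2) + 18
2g' - 2 = 7*(-2) + 18
2g' - 2 = -14 + 18 = 4
2g' = 6
g' = 3

3


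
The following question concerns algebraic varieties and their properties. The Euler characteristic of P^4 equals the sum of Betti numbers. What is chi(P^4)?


The complex projective space P^4 has one cell in each even real dimension 0, 2, ..., 8.
The cohomology groups are H^{2k}(P^4) = Z for k = 0,...,4, and 0 otherwise.
Euler characteristic = sum of Betti numbers = 1 per even-dimensional cohomology group.
chi(P^4) = 4 + 1 = 5

5


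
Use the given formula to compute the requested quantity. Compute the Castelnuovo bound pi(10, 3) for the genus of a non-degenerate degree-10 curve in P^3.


Castelnuovo's bound: write d - 1 = m(r-1) + epsilon with 0 <= epsilon < r-1.
d - 1 = 10 - 1 = 9
r - 1 = 3 - 1 = 2
9 = 4*2 + 1, so m = 4, epsilon = 1
pi(d, r) = m(m-1)(r-1)/2 + m*epsilon
= 4*3*2/2 + 4*1
= 24/2 + 4
= 12 + 4 = 16

16


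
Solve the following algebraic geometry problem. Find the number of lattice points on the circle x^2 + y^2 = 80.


Systematically check integer values of x where x^2 <= 80.
For each valid x, check if 80 - x^2 is a perfect square.
x=4: 80 - 16 = 64, sqrt = 8 (valid)
x=8: 80 - 64 = 16, sqrt = 4 (valid)
Total integer solutions found: 8

8


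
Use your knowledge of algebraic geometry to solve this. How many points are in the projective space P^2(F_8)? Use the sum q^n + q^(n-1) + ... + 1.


P^2(F_8) has (q^(n+1) - 1)/(q - 1) points.
= 8^2 + 8^1 + 8^0
= 64 + 8 + 1
= 73

73


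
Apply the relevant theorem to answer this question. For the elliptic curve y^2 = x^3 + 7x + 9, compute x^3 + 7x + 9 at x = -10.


Compute x^3 + 7x + 9 at x = -10:
x^3 = (-10)^3 = -1000
7*x = 7*(-10) = -70
Sum: -1000 - 70 + 9 = -1061

-1061


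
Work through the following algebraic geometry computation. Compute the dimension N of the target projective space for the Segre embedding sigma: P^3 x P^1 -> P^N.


The Segre embedding maps P^m x P^n into P^N via
all products of coordinates from each factor.
N = (m+1)(n+1) - 1
N = (3+1)(1+1) - 1
N = 4*2 - 1
N = 8 - 1 = 7

7


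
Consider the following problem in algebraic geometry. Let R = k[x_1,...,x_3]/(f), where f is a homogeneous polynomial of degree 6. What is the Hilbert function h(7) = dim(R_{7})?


For R = k[x_1,...,x_n]/(f) with f homogeneous of degree e:
The Hilbert series is (1 - t^e)/(1 - t)^n.
So h(d) = C(d+n-1, n-1) - C(d-e+n-1, n-1) for d >= e.
With n=3, e=6, d=7:
C(7+3-1, 3-1) = C(9, 2) = 36
C(7-6+3-1, 3-1) = C(3, 2) = 3
h(7) = 36 - 3 = 33

33


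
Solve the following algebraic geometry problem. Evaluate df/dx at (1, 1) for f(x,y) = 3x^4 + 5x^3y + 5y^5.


df/dx = 4*3*x^3 + 3*5*x^2*y
At (1,1): 4*3*1^3 + 3*5*1^2*1
= 12 + 15
= 27

27


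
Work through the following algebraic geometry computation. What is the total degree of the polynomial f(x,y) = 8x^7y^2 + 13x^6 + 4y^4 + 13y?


Examine each term for its total degree (sum of exponents).
  Term '8x^7y^2' has total degree 7+2 = 9.
  Term '13x^6' has total degree 6+0 = 6.
  Term '4y^4' has total degree 0+4 = 4.
  Term '13y' has total degree 0+1 = 1.
The maximum total degree among all terms is 9.

9


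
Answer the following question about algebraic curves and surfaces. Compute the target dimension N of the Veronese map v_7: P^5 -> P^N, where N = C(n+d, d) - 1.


The Veronese embedding v_d: P^n -> P^N maps each point to all
degree-d monomials in n+1 homogeneous coordinates.
N = C(n+d, d) - 1
N = C(5+7, 7) - 1
N = C(12, 7) - 1
C(12, 7) = 792
N = 792 - 1 = 791

791


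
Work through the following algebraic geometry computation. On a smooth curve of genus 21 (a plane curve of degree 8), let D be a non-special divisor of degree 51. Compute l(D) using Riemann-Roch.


First, compute the genus of a smooth plane curve of degree 8:
g = (d-1)(d-2)/2 = (8-1)(8-2)/2 = 21
For a non-special divisor D (i.e., h^1(D) = 0), Riemann-Roch gives:
l(D) = deg(D) - g + 1
Since deg(D) = 51 >= 2g - 1 = 41, D is non-special.
l(D) = 51 - 21 + 1 = 31

31


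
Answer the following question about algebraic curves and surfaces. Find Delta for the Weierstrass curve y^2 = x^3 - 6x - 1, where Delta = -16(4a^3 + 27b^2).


Compute each component:
4a^3 = 4*(-6)^3 = 4*(-216) = -864
27b^2 = 27*(-1)^2 = 27*1 = 27
4a^3 + 27b^2 = -864 + 27 = -837
Delta = -16*(-837) = 13392

13392


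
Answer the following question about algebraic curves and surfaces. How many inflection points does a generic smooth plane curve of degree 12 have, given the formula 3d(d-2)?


For a general smooth plane curve C of degree d, the inflection points are
the intersection of C with its Hessian curve, which has degree 3(d-2).
By Bezout, the total intersection number is d * 3(d-2) = 12 * 30 = 360.
For a general curve every flex is ordinary, so each contributes
multiplicity 1 to C·Hess(C), and the number of distinct inflection
points is 3d(d-2).
Inflection points = 3*12*(12-2) = 3*12*10 = 360

360


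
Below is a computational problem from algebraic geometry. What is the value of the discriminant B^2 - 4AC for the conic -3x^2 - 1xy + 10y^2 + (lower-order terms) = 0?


The discriminant of a conic Ax^2 + Bxy + Cy^2 + ... = 0 is B^2 - 4AC.
B^2 = (-1)^2 = 1
4AC = 4*(-3)*10 = -120
Discriminant = 1 + 120 = 121

121


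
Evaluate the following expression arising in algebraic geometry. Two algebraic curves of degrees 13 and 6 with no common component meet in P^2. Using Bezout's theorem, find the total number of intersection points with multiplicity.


Bezout's theorem states the intersection count equals the product of degrees.
Intersection count = 13 * 6 = 78

78


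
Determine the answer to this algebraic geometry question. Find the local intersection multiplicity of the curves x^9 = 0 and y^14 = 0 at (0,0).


The intersection multiplicity of V(x^a) and V(y^b) at the origin is:
I(O; V(x^9), V(y^14)) = dim_k(k[x,y]/(x^9, y^14))
A basis for k[x,y]/(x^9, y^14) is the set of monomials x^i * y^j
where 0 <= i < 9 and 0 <= j < 14.
The number of such monomials is 9 * 14 = 126

126


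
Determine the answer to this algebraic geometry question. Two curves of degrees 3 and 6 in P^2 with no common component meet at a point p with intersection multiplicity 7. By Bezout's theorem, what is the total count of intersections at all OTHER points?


By Bezout's theorem, the total intersection number is d1 * d2.
Total = 3 * 6 = 18
Intersection multiplicity at p = 7
Remaining intersections = 18 - 7 = 11

11


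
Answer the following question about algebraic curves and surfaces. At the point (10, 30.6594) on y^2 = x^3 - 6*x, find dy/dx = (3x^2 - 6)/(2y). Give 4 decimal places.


Using implicit differentiation of y^2 = x^3 - 6*x:
2y * dy/dx = 3x^2 - 6
dy/dx = (3x^2 - 6)/(2y)
Numerator: 3*10^2 - 6 = 294
Denominator: 2*30.6594 = 61.3188
dy/dx = 294/61.3188 = 4.7946

4.7946


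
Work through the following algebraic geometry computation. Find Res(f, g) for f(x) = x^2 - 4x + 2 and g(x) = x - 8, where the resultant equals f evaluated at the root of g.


For Res(f, x - c), we evaluate f at x = c.
f(8) = 8^2 - 4*8 + 2
= 64 - 32 + 2
= 32 + 2 = 34
Res(f, g) = 34

34


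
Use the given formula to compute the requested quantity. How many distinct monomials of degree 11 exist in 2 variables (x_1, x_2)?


The number of degree-11 monomials in 2 variables is C(d+n-1, n-1).
= C(11+2-1, 2-1) = C(12, 1)
= 12

12


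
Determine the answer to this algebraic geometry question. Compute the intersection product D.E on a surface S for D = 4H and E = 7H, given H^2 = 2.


Using bilinearity of the intersection pairing on a surface S:
(aH).(bH) = ab * (H.H)
We have H^2 = 2.
D.E = (4H).(7H) = 4*7*2
= 28*2
= 56

56


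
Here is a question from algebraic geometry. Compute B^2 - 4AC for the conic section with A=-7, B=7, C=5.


The discriminant of a conic Ax^2 + Bxy + Cy^2 + ... = 0 is B^2 - 4AC.
B^2 = 7^2 = 49
4AC = 4*(-7)*5 = -140
Discriminant = 49 + 140 = 189

189


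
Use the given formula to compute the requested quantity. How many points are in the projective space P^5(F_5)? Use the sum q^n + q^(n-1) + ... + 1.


P^5(F_5) has (q^(n+1) - 1)/(q - 1) points.
= 5^5 + 5^4 + 5^3 + 5^2 + 5^1 + 5^0
= 3125 + 625 + 125 + 25 + 5 + 1
= 3906

3906


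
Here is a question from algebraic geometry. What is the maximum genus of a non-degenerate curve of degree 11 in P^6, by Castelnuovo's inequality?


Castelnuovo's bound: write d - 1 = m(r-1) + epsilon with 0 <= epsilon < r-1.
d - 1 = 11 - 1 = 10
r - 1 = 6 - 1 = 5
10 = 2*5 + 0, so m = 2, epsilon = 0
pi(d, r) = m(m-1)(r-1)/2 + m*epsilon
= 2*1*5/2 + 2*0
= 10/2 + 0
= 5 + 0 = 5

5


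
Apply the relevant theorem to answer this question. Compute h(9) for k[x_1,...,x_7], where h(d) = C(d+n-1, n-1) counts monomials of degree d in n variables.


The Hilbert function for the polynomial ring in 7 variables is:
h(d) = C(d+n-1, n-1)
h(9) = C(9+7-1, 7-1) = C(15, 6)
= 15! / (6! * 9!)
= 5005

5005


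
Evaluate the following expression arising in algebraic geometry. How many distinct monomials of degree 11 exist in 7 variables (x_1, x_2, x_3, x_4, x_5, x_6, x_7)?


The number of degree-11 monomials in 7 variables is C(d+n-1, n-1).
= C(11+7-1, 7-1) = C(17, 6)
= 12376

12376


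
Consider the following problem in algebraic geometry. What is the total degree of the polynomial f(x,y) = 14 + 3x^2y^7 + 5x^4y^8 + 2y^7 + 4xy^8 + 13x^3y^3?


Examine each term for its total degree (sum of exponents).
  Term '14' has total degree 0+0 = 0.
  Term '3x^2y^7' has total degree 2+7 = 9.
  Term '5x^4y^8' has total degree 4+8 = 12.
  Term '2y^7' has total degree 0+7 = 7.
  Term '4xy^8' has total degree 1+8 = 9.
  Term '13x^3y^3' has total degree 3+3 = 6.
The maximum total degree among all terms is 12.

12


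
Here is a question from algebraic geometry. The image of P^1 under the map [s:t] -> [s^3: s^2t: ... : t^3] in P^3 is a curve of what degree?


The rational normal curve in P^3 is the image of P^1 under the 3-uple Veronese.
A general hyperplane in P^3 pulls back to a degree-3 form on P^1, which has 3 zeros,
so the curve meets a general hyperplane in 3 points. Degree = 3.

3


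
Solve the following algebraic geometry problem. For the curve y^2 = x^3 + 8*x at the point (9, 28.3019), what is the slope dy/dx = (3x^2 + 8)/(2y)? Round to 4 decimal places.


Using implicit differentiation of y^2 = x^3 + 8*x:
2y * dy/dx = 3x^2 + 8
dy/dx = (3x^2 + 8)/(2y)
Numerator: 3*9^2 + 8 = 251
Denominator: 2*28.3019 = 56.6038
dy/dx = 251/56.6038 = 4.4343

4.4343


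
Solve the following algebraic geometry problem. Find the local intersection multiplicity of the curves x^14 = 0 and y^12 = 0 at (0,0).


The intersection multiplicity of V(x^a) and V(y^b) at the origin is:
I(O; V(x^14), V(y^12)) = dim_k(k[x,y]/(x^14, y^12))
A basis for k[x,y]/(x^14, y^12) is the set of monomials x^i * y^j
where 0 <= i < 14 and 0 <= j < 12.
The number of such monomials is 14 * 12 = 168

168


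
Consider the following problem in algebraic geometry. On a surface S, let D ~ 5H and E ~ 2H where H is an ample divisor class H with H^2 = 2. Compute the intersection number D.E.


Using bilinearity of the intersection pairing on a surface S:
(aH).(bH) = ab * (H.H)
We have H^2 = 2.
D.E = (5H).(2H) = 5*2*2
= 10*2
= 20

20


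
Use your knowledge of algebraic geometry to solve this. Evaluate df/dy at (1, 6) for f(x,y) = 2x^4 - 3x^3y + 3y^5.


df/dy = (-3)*x^3 + 5*3*y^4
At (1,6): (-3)*1^3 + 5*3*6^4
= -3 + 19440
= 19437

19437


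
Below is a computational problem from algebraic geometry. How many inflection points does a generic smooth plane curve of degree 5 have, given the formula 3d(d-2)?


For a general smooth plane curve C of degree d, the inflection points are
the intersection of C with its Hessian curve, which has degree 3(d-2).
By Bezout, the total intersection number is d * 3(d-2) = 5 * 9 = 45.
For a general curve every flex is ordinary, so each contributes
multiplicity 1 to C·Hess(C), and the number of distinct inflection
points is 3d(d-2).
Inflection points = 3*5*(5-2) = 3*5*3 = 45

45


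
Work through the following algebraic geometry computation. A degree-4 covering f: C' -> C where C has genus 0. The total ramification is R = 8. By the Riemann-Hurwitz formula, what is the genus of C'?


Riemann-Hurwitz formula: 2g' - 2 = d(2g - 2) + R
Given: d = 4, g = 0, R = 8
2g' - 2 = 4*(2*0 - 2) + 8
2g' - 2 = 4*(-2) + 8
2g' - 2 = -8 + 8 = 0
2g' = 2
g' = 1

1


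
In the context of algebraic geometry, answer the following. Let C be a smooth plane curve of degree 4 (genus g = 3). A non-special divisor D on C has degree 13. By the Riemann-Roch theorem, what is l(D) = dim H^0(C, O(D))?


First, compute the genus of a smooth plane curve of degree 4:
g = (d-1)(d-2)/2 = (4-1)(4-2)/2 = 3
For a non-special divisor D (i.e., h^1(D) = 0), Riemann-Roch gives:
l(D) = deg(D) - g + 1
Since deg(D) = 13 >= 2g - 1 = 5, D is non-special.
l(D) = 13 - 3 + 1 = 11

11


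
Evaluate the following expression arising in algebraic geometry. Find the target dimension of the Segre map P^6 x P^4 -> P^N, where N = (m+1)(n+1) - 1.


The Segre embedding maps P^m x P^n into P^N via
all products of coordinates from each factor.
N = (m+1)(n+1) - 1
N = (6+1)(4+1) - 1
N = 7*5 - 1
N = 35 - 1 = 34

34


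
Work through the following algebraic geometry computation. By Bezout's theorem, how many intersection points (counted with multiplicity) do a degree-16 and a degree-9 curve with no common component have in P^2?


Bezout's theorem states the intersection count equals the product of degrees.
Intersection count = 16 * 9 = 144

144


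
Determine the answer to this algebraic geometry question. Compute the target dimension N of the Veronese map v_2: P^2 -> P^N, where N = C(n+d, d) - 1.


The Veronese embedding v_d: P^n -> P^N maps each point to all
degree-d monomials in n+1 homogeneous coordinates.
N = C(n+d, d) - 1
N = C(2+2, 2) - 1
N = C(4, 2) - 1
C(4, 2) = 6
N = 6 - 1 = 5

5


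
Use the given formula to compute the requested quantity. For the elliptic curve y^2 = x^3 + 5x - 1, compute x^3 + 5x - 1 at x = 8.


Compute x^3 + 5x - 1 at x = 8:
x^3 = 8^3 = 512
5*x = 5*8 = 40
Sum: 512 + 40 - 1 = 551

551


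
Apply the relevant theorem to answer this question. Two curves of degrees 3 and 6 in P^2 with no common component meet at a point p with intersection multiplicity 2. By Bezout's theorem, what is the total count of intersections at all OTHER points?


By Bezout's theorem, the total intersection number is d1 * d2.
Total = 3 * 6 = 18
Intersection multiplicity at p = 2
Remaining intersections = 18 - 2 = 16

16


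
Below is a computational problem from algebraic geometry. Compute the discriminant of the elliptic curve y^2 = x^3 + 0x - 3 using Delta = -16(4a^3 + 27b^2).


Compute each component:
4a^3 = 4*0^3 = 4*0 = 0
27b^2 = 27*(-3)^2 = 27*9 = 243
4a^3 + 27b^2 = 0 + 243 = 243
Delta = -16*243 = -3888

-3888


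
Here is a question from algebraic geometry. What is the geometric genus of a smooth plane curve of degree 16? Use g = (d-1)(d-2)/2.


Using the genus formula for smooth plane curves:
g = (d-1)(d-2)/2
g = (16-1)(16-2)/2
g = 15*14/2
g = 210/2 = 105

105


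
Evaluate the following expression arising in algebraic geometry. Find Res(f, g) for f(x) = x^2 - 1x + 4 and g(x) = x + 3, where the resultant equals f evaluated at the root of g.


For Res(f, x - c), we evaluate f at x = c.
f(-3) = (-3)^2 - 1*(-3) + 4
= 9 + 3 + 4
= 12 + 4 = 16
Res(f, g) = 16

16


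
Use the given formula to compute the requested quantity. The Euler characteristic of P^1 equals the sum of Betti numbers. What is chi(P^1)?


The complex projective space P^1 has one cell in each even real dimension 0, 2, ..., 2.
The cohomology groups are H^{2k}(P^1) = Z for k = 0,...,1, and 0 otherwise.
Euler characteristic = sum of Betti numbers = 1 per even-dimensional cohomology group.
chi(P^1) = 1 + 1 = 2

2


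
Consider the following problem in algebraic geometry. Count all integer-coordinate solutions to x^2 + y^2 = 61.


Systematically check integer values of x where x^2 <= 61.
For each valid x, check if 61 - x^2 is a perfect square.
x=5: 61 - 25 = 36, sqrt = 6 (valid)
x=6: 61 - 36 = 25, sqrt = 5 (valid)
Total integer solutions found: 8

8


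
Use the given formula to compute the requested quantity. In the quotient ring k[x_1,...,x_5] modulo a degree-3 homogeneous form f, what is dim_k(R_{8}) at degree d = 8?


For R = k[x_1,...,x_n]/(f) with f homogeneous of degree e:
The Hilbert series is (1 - t^e)/(1 - t)^n.
So h(d) = C(d+n-1, n-1) - C(d-e+n-1, n-1) for d >= e.
With n=5, e=3, d=8:
C(8+5-1, 5-1) = C(12, 4) = 495
C(8-3+5-1, 5-1) = C(9, 4) = 126
h(8) = 495 - 126 = 369

369


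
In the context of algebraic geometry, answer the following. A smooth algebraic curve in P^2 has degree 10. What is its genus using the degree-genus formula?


Using the genus formula for smooth plane curves:
g = (d-1)(d-2)/2
g = (10-1)(10-2)/2
g = 9*8/2
g = 72/2 = 36

36


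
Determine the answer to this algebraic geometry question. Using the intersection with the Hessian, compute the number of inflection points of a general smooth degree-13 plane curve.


For a general smooth plane curve C of degree d, the inflection points are
the intersection of C with its Hessian curve, which has degree 3(d-2).
By Bezout, the total intersection number is d * 3(d-2) = 13 * 33 = 429.
For a general curve every flex is ordinary, so each contributes
multiplicity 1 to C·Hess(C), and the number of distinct inflection
points is 3d(d-2).
Inflection points = 3*13*(13-2) = 3*13*11 = 429

429


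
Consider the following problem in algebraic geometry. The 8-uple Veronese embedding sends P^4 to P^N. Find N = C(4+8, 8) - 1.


The Veronese embedding v_d: P^n -> P^N maps each point to all
degree-d monomials in n+1 homogeneous coordinates.
N = C(n+d, d) - 1
N = C(4+8, 8) - 1
N = C(12, 8) - 1
C(12, 8) = 495
N = 495 - 1 = 494

494


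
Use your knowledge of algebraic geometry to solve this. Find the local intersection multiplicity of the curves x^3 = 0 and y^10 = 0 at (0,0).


The intersection multiplicity of V(x^a) and V(y^b) at the origin is:
I(O; V(x^3), V(y^10)) = dim_k(k[x,y]/(x^3, y^10))
A basis for k[x,y]/(x^3, y^10) is the set of monomials x^i * y^j
where 0 <= i < 3 and 0 <= j < 10.
The number of such monomials is 3 * 10 = 30

30


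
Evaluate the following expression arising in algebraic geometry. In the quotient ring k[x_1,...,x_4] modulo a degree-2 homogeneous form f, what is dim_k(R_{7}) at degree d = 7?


For R = k[x_1,...,x_n]/(f) with f homogeneous of degree e:
The Hilbert series is (1 - t^e)/(1 - t)^n.
So h(d) = C(d+n-1, n-1) - C(d-e+n-1, n-1) for d >= e.
With n=4, e=2, d=7:
C(7+4-1, 4-1) = C(10, 3) = 120
C(7-2+4-1, 4-1) = C(8, 3) = 56
h(7) = 120 - 56 = 64

64


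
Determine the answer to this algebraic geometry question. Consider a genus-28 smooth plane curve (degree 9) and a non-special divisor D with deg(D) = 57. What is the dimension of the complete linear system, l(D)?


First, compute the genus of a smooth plane curve of degree 9:
g = (d-1)(d-2)/2 = (9-1)(9-2)/2 = 28
For a non-special divisor D (i.e., h^1(D) = 0), Riemann-Roch gives:
l(D) = deg(D) - g + 1
Since deg(D) = 57 >= 2g - 1 = 55, D is non-special.
l(D) = 57 - 28 + 1 = 30

30


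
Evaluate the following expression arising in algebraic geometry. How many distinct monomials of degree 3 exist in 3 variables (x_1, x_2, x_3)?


The number of degree-3 monomials in 3 variables is C(d+n-1, n-1).
= C(3+3-1, 3-1) = C(5, 2)
= 10

10


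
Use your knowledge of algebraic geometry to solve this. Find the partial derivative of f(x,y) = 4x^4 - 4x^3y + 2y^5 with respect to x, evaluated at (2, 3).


df/dx = 4*4*x^3 + 3*(-4)*x^2*y
At (2,3): 4*4*2^3 + 3*(-4)*2^2*3
= 128 - 144
= -16

-16


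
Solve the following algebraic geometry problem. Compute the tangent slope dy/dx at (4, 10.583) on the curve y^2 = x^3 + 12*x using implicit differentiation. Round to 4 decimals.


Using implicit differentiation of y^2 = x^3 + 12*x:
2y * dy/dx = 3x^2 + 12
dy/dx = (3x^2 + 12)/(2y)
Numerator: 3*4^2 + 12 = 60
Denominator: 2*10.583 = 21.166
dy/dx = 60/21.166 = 2.8347

2.8347


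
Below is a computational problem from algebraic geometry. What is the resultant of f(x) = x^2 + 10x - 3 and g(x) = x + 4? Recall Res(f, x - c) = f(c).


For Res(f, x - c), we evaluate f at x = c.
f(-4) = (-4)^2 + 10*(-4) - 3
= 16 - 40 - 3
= -24 - 3 = -27
Res(f, g) = -27

-27


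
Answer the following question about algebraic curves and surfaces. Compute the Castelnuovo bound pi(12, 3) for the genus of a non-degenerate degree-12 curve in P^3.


Castelnuovo's bound: write d - 1 = m(r-1) + epsilon with 0 <= epsilon < r-1.
d - 1 = 12 - 1 = 11
r - 1 = 3 - 1 = 2
11 = 5*2 + 1, so m = 5, epsilon = 1
pi(d, r) = m(m-1)(r-1)/2 + m*epsilon
= 5*4*2/2 + 5*1
= 40/2 + 5
= 20 + 5 = 25

25


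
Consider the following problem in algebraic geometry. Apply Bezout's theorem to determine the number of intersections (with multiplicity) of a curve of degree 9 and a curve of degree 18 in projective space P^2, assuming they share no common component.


Bezout's theorem states the intersection count equals the product of degrees.
Intersection count = 9 * 18 = 162

162


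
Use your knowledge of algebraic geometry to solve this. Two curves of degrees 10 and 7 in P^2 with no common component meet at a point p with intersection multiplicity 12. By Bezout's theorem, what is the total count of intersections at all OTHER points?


By Bezout's theorem, the total intersection number is d1 * d2.
Total = 10 * 7 = 70
Intersection multiplicity at p = 12
Remaining intersections = 70 - 12 = 58

58


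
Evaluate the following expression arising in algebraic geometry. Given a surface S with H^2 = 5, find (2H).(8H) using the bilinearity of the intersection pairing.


Using bilinearity of the intersection pairing on a surface S:
(aH).(bH) = ab * (H.H)
We have H^2 = 5.
D.E = (2H).(8H) = 2*8*5
= 16*5
= 80

80


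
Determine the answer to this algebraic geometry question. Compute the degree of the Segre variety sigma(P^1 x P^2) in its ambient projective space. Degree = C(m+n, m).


The degree of the Segre variety P^1 x P^2 is C(m+n, m).
= C(3, 1)
= 3

3


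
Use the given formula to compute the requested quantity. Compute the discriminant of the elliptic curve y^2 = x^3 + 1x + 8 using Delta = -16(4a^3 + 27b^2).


Compute each component:
4a^3 = 4*1^3 = 4*1 = 4
27b^2 = 27*8^2 = 27*64 = 1728
4a^3 + 27b^2 = 4 + 1728 = 1732
Delta = -16*1732 = -27712

-27712


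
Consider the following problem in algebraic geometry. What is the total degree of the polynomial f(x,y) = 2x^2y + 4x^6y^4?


Examine each term for its total degree (sum of exponents).
  Term '2x^2y' has total degree 2+1 = 3.
  Term '4x^6y^4' has total degree 6+4 = 10.
The maximum total degree among all terms is 10.

10


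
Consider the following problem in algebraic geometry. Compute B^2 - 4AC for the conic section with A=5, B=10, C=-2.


The discriminant of a conic Ax^2 + Bxy + Cy^2 + ... = 0 is B^2 - 4AC.
B^2 = 10^2 = 100
4AC = 4*5*(-2) = -40
Discriminant = 100 + 40 = 140

140


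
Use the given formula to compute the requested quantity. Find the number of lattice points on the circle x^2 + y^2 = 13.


Systematically check integer values of x where x^2 <= 13.
For each valid x, check if 13 - x^2 is a perfect square.
x=2: 13 - 4 = 9, sqrt = 3 (valid)
x=3: 13 - 9 = 4, sqrt = 2 (valid)
Total integer solutions found: 8

8


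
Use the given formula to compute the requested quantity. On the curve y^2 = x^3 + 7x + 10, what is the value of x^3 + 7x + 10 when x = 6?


Compute x^3 + 7x + 10 at x = 6:
x^3 = 6^3 = 216
7*x = 7*6 = 42
Sum: 216 + 42 + 10 = 268

268


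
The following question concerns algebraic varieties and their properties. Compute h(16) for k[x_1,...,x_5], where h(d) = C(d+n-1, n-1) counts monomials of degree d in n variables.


The Hilbert function for the polynomial ring in 5 variables is:
h(d) = C(d+n-1, n-1)
h(16) = C(16+5-1, 5-1) = C(20, 4)
= 20! / (4! * 16!)
= 4845

4845


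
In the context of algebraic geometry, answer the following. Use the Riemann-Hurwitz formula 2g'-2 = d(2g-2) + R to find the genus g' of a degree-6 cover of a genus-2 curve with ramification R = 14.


Riemann-Hurwitz formula: 2g' - 2 = d(2g - 2) + R
Given: d = 6, g = 2, R = 14
2g' - 2 = 6*(2*2 - 2) + 14
2g' - 2 = 6*2 + 14
2g' - 2 = 12 + 14 = 26
2g' = 28
g' = 14

14


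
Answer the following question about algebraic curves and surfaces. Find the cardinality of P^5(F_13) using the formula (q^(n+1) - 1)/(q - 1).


P^5(F_13) has (q^(n+1) - 1)/(q - 1) points.
= 13^5 + 13^4 + 13^3 + 13^2 + 13^1 + 13^0
= 371293 + 28561 + 2197 + 169 + 13 + 1
= 402234

402234


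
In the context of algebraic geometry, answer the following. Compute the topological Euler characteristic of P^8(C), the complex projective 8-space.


The complex projective space P^8 has one cell in each even real dimension 0, 2, ..., 16.
The cohomology groups are H^{2k}(P^8) = Z for k = 0,...,8, and 0 otherwise.
Euler characteristic = sum of Betti numbers = 1 per even-dimensional cohomology group.
chi(P^8) = 8 + 1 = 9

9


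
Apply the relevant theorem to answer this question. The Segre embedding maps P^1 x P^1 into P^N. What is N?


The Segre embedding maps P^m x P^n into P^N via
all products of coordinates from each factor.
N = (m+1)(n+1) - 1
N = (1+1)(1+1) - 1
N = 2*2 - 1
N = 4 - 1 = 3

3


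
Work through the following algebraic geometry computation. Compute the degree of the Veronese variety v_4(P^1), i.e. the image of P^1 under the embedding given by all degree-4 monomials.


The Veronese variety v_4(P^1) has degree d^r.
d^r = 4^1 = 4

4


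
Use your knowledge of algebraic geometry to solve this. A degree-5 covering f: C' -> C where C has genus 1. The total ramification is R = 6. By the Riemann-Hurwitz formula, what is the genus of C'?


Riemann-Hurwitz formula: 2g' - 2 = d(2g - 2) + R
Given: d = 5, g = 1, R = 6
2g' - 2 = 5*(2*1 - 2) + 6
2g' - 2 = 5*0 + 6
2g' - 2 = 0 + 6 = 6
2g' = 8
g' = 4

4


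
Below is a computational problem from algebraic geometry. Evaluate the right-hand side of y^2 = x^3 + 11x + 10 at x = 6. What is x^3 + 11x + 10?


Compute x^3 + 11x + 10 at x = 6:
x^3 = 6^3 = 216
11*x = 11*6 = 66
Sum: 216 + 66 + 10 = 292

292


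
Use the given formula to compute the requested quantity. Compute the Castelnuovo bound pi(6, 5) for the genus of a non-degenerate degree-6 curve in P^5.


Castelnuovo's bound: write d - 1 = m(r-1) + epsilon with 0 <= epsilon < r-1.
d - 1 = 6 - 1 = 5
r - 1 = 5 - 1 = 4
5 = 1*4 + 1, so m = 1, epsilon = 1
pi(d, r) = m(m-1)(r-1)/2 + m*epsilon
= 1*0*4/2 + 1*1
= 0/2 + 1
= 0 + 1 = 1

1


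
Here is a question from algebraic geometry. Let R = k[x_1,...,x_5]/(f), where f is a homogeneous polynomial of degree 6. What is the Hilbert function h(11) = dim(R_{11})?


For R = k[x_1,...,x_n]/(f) with f homogeneous of degree e:
The Hilbert series is (1 - t^e)/(1 - t)^n.
So h(d) = C(d+n-1, n-1) - C(d-e+n-1, n-1) for d >= e.
With n=5, e=6, d=11:
C(11+5-1, 5-1) = C(15, 4) = 1365
C(11-6+5-1, 5-1) = C(9, 4) = 126
h(11) = 1365 - 126 = 1239

1239


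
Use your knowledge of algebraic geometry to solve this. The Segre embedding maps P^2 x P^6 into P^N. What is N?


The Segre embedding maps P^m x P^n into P^N via
all products of coordinates from each factor.
N = (m+1)(n+1) - 1
N = (2+1)(6+1) - 1
N = 3*7 - 1
N = 21 - 1 = 20

20


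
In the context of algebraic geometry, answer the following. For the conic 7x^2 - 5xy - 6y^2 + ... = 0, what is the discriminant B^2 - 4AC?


The discriminant of a conic Ax^2 + Bxy + Cy^2 + ... = 0 is B^2 - 4AC.
B^2 = (-5)^2 = 25
4AC = 4*7*(-6) = -168
Discriminant = 25 + 168 = 193

193


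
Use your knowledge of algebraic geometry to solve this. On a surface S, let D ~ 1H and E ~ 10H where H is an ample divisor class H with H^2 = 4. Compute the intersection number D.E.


Using bilinearity of the intersection pairing on a surface S:
(aH).(bH) = ab * (H.H)
We have H^2 = 4.
D.E = (1H).(10H) = 1*10*4
= 10*4
= 40

40


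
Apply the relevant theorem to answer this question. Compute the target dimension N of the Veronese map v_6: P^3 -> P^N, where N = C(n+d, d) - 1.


The Veronese embedding v_d: P^n -> P^N maps each point to all
degree-d monomials in n+1 homogeneous coordinates.
N = C(n+d, d) - 1
N = C(3+6, 6) - 1
N = C(9, 6) - 1
C(9, 6) = 84
N = 84 - 1 = 83

83


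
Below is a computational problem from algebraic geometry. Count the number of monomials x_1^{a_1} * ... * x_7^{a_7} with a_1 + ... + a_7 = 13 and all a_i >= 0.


The number of degree-13 monomials in 7 variables is C(d+n-1, n-1).
= C(13+7-1, 7-1) = C(19, 6)
= 27132

27132


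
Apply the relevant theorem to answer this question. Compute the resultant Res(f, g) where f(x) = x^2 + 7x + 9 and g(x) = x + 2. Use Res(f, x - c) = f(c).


For Res(f, x - c), we evaluate f at x = c.
f(-2) = (-2)^2 + 7*(-2) + 9
= 4 - 14 + 9
= -10 + 9 = -1
Res(f, g) = -1

-1


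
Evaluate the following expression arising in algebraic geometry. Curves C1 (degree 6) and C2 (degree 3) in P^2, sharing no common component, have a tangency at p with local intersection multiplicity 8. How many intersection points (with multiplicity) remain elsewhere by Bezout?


By Bezout's theorem, the total intersection number is d1 * d2.
Total = 6 * 3 = 18
Intersection multiplicity at p = 8
Remaining intersections = 18 - 8 = 10

10


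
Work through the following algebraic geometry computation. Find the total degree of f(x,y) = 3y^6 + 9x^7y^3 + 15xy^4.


Examine each term for its total degree (sum of exponents).
  Term '3y^6' has total degree 0+6 = 6.
  Term '9x^7y^3' has total degree 7+3 = 10.
  Term '15xy^4' has total degree 1+4 = 5.
The maximum total degree among all terms is 10.

10


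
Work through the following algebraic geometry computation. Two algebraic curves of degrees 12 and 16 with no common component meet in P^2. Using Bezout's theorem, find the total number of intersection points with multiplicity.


Bezout's theorem states the intersection count equals the product of degrees.
Intersection count = 12 * 16 = 192

192


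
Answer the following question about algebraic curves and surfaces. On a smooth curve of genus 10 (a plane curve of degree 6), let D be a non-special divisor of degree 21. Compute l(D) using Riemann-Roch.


First, compute the genus of a smooth plane curve of degree 6:
g = (d-1)(d-2)/2 = (6-1)(6-2)/2 = 10
For a non-special divisor D (i.e., h^1(D) = 0), Riemann-Roch gives:
l(D) = deg(D) - g + 1
Since deg(D) = 21 >= 2g - 1 = 19, D is non-special.
l(D) = 21 - 10 + 1 = 12

12


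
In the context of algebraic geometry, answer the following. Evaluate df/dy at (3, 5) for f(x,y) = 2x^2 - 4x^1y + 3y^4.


df/dy = (-4)*x^1 + 4*3*y^3
At (3,5): (-4)*3^1 + 4*3*5^3
= -12 + 1500
= 1488

1488


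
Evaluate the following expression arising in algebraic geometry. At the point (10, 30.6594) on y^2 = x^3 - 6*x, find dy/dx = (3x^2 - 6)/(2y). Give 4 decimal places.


Using implicit differentiation of y^2 = x^3 - 6*x:
2y * dy/dx = 3x^2 - 6
dy/dx = (3x^2 - 6)/(2y)
Numerator: 3*10^2 - 6 = 294
Denominator: 2*30.6594 = 61.3188
dy/dx = 294/61.3188 = 4.7946

4.7946
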